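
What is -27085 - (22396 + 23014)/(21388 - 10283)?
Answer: -60164867/2221 ≈ -27089.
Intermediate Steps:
-27085 - (22396 + 23014)/(21388 - 10283) = -27085 - 45410/11105 = -27085 - 1*9082/2221 = -27085 - 9082/2221 = -60164867/2221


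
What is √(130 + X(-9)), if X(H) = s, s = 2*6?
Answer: √142 ≈ 11.916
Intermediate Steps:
s = 12
X(H) = 12
√(130 + X(-9)) = √(130 + 12) = √142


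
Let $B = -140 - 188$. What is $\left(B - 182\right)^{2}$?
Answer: $260100$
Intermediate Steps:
$B = -328$ ($B = -140 - 188 = -328$)
$\left(B - 182\right)^{2} = \left(-328 - 182\right)^{2} = \left(-510\right)^{2} = 260100$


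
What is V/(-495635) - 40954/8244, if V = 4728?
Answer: -10168606711/2043007470 ≈ -4.9773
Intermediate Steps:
V/(-495635) - 40954/8244 = 4728/(-495635) - 40954/8244 = 4728*(-1/495635) - 40954*1/8244 = -4728/495635 - 20477/4122 = -10168606711/2043007470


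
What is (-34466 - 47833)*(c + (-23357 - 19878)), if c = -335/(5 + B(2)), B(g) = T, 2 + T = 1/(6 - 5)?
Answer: 14260359225/4 ≈ 3.5651e+9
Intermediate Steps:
T = -1 (T = -2 + 1/(6 - 5) = -2 + 1/1 = -2 + 1 = -1)
B(g) = -1
c = -335/4 (c = -335/(5 - 1) = -335/4 ≈ -83.750)
(-34466 - 47833)*(c + (-23357 - 19878)) = (-34466 - 47833)*(-335/4 + (-23357 - 19878)) = -82299*(-335/4 - 43235) = -82299*(-173275/4) = 14260359225/4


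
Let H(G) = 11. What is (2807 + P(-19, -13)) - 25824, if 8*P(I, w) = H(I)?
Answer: -184125/8 ≈ -23016.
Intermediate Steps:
P(I, w) = 11/8 (P(I, w) = (⅛)*11 = 11/8)
(2807 + P(-19, -13)) - 25824 = (2807 + 11/8) - 25824 = 22467/8 - 25824 = -184125/8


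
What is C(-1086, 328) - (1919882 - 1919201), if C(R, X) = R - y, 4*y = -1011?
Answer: -6057/4 ≈ -1514.3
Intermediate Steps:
y = -1011/4 (y = (1/4)*(-1011) = -1011/4 ≈ -252.75)
C(R, X) = 1011/4 + R (C(R, X) = R - 1*(-1011/4) = R + 1011/4 = 1011/4 + R)
C(-1086, 328) - (1919882 - 1919201) = (1011/4 - 1086) - (1919882 - 1919201) = -3333/4 - 1*681 = -3333/4 - 681 = -6057/4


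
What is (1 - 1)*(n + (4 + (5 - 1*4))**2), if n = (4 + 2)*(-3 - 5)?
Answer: 0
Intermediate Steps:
n = -48 (n = 6*(-8) = -48)
(1 - 1)*(n + (4 + (5 - 1*4))**2) = (1 - 1)*(-48 + (4 + (5 - 1*4))**2) = 0*(-48 + (4 + (5 - 4))**2) = 0*(-48 + (4 + 1)**2) = 0*(-48 + 5**2) = 0*(-48 + 25) = 0*(-23) = 0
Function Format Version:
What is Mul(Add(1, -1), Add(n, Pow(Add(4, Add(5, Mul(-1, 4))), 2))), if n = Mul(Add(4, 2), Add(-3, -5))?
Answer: 0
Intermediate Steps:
n = -48 (n = Mul(6, -8) = -48)
Mul(Add(1, -1), Add(n, Pow(Add(4, Add(5, Mul(-1, 4))), 2))) = Mul(Add(1, -1), Add(-48, Pow(Add(4, Add(5, Mul(-1, 4))), 2))) = Mul(0, Add(-48, Pow(Add(4, Add(5, -4)), 2))) = Mul(0, Add(-48, Pow(Add(4, 1), 2))) = Mul(0, Add(-48, Pow(5, 2))) = Mul(0, Add(-48, 25)) = Mul(0, -23) = 0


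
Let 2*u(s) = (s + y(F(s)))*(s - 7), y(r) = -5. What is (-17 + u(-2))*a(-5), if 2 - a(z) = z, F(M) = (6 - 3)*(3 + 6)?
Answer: 203/2 ≈ 101.50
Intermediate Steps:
F(M) = 27 (F(M) = 3*9 = 27)
a(z) = 2 - z
u(s) = (-7 + s)*(-5 + s)/2 (u(s) = ((s - 5)*(s - 7))/2 = ((-5 + s)*(-7 + s))/2 = ((-7 + s)*(-5 + s))/2 = (-7 + s)*(-5 + s)/2)
(-17 + u(-2))*a(-5) = (-17 + (35/2 + (½)*(-2)² - 6*(-2)))*(2 - 1*(-5)) = (-17 + (35/2 + (½)*4 + 12))*(2 + 5) = (-17 + (35/2 + 2 + 12))*7 = (-17 + 63/2)*7 = (29/2)*7 = 203/2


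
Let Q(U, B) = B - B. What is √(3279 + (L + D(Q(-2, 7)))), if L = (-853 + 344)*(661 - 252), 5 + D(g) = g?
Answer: I*√204907 ≈ 452.67*I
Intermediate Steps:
Q(U, B) = 0
D(g) = -5 + g
L = -208181 (L = -509*409 = -208181)
√(3279 + (L + D(Q(-2, 7)))) = √(3279 + (-208181 + (-5 + 0))) = √(3279 + (-208181 - 5)) = √(3279 - 208186) = √(-204907) = I*√204907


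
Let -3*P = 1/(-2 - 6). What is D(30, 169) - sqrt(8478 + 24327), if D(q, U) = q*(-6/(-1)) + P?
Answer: 4321/24 - 81*sqrt(5) ≈ -1.0798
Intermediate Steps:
P = 1/24 (P = -1/(3*(-2 - 6)) = -1/3/(-8) = -1/3*(-1/8) = 1/24 ≈ 0.041667)
D(q, U) = 1/24 + 6*q (D(q, U) = q*(-6/(-1)) + 1/24 = q*(-6*(-1)) + 1/24 = q*6 + 1/24 = 6*q + 1/24 = 1/24 + 6*q)
D(30, 169) - sqrt(8478 + 24327) = (1/24 + 6*30) - sqrt(8478 + 24327) = (1/24 + 180) - sqrt(32805) = 4321/24 - 81*sqrt(5)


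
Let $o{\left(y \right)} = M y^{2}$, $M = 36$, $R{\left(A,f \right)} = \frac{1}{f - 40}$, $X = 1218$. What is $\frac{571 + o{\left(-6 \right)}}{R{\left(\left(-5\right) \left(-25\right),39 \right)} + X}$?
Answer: $\frac{1867}{1217} \approx 1.5341$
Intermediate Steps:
$R{\left(A,f \right)} = \frac{1}{-40 + f}$
$o{\left(y \right)} = 36 y^{2}$
$\frac{571 + o{\left(-6 \right)}}{R{\left(\left(-5\right) \left(-25\right),39 \right)} + X} = \frac{571 + 36 \left(-6\right)^{2}}{\frac{1}{-40 + 39} + 1218} = \frac{571 + 36 \cdot 36}{\frac{1}{-1} + 1218} = \frac{571 + 1296}{-1 + 1218} = \frac{1867}{1217}$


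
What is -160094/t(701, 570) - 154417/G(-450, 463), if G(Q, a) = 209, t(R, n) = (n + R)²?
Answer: -249485012543/337627169 ≈ -738.94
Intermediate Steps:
t(R, n) = (R + n)²
-160094/t(701, 570) - 154417/G(-450, 463) = -160094/(701 + 570)² - 154417/209 = -160094/(1271²) - 154417*1/209 = -160094/1615441 - 154417/209 = -249485012543/337627169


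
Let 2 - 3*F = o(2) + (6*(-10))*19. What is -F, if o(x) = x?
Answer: -380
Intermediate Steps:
F = 380 (F = ⅔ - (2 + (6*(-10))*19)/3 = ⅔ - (2 - 60*19)/3 = ⅔ - (2 - 1140)/3 = ⅔ - ⅓*(-1138) = ⅔ + 1138/3 = 380)
-F = -1*380 = -380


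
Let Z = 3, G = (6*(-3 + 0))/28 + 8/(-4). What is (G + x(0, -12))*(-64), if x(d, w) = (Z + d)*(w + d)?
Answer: 17312/7 ≈ 2473.1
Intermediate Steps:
G = -37/14 (G = (6*(-3))*(1/28) + 8*(-1/4) = -18*1/28 - 2 = -9/14 - 2 = -37/14 ≈ -2.6429)
x(d, w) = (3 + d)*(d + w) (x(d, w) = (3 + d)*(w + d) = (3 + d)*(d + w))
(G + x(0, -12))*(-64) = (-37/14 + (0**2 + 3*0 + 3*(-12) + 0*(-12)))*(-64) = (-37/14 + (0 + 0 - 36 + 0))*(-64) = (-37/14 - 36)*(-64) = -541/14*(-64) = 17312/7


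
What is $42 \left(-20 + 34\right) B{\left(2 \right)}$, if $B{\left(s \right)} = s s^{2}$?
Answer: $4704$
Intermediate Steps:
$B{\left(s \right)} = s^{3}$
$42 \left(-20 + 34\right) B{\left(2 \right)} = 42 \left(-20 + 34\right) 2^{3} = 42 \cdot 14 \cdot 8 = 588 \cdot 8 = 4704$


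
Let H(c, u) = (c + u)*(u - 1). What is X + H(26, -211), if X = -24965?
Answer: 14255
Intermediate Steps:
H(c, u) = (-1 + u)*(c + u) (H(c, u) = (c + u)*(-1 + u) = (-1 + u)*(c + u))
X + H(26, -211) = -24965 + ((-211)² - 1*26 - 1*(-211) + 26*(-211)) = -24965 + (44521 - 26 + 211 - 5486) = -24965 + 39220 = 14255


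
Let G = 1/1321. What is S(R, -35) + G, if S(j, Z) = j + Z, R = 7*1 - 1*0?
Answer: -36987/1321 ≈ -27.999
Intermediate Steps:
R = 7 (R = 7 + 0 = 7)
G = 1/1321 ≈ 0.00075700
S(j, Z) = Z + j
S(R, -35) + G = (-35 + 7) + 1/1321 = -28 + 1/1321 = -36987/1321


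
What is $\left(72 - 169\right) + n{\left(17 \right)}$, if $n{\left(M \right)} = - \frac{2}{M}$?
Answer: $- \frac{1651}{17} \approx -97.118$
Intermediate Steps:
$\left(72 - 169\right) + n{\left(17 \right)} = \left(72 - 169\right) - \frac{2}{17} = -97 - \frac{2}{17} = - \frac{1651}{17}$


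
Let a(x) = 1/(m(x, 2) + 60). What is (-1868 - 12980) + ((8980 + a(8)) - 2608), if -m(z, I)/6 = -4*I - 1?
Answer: -966263/114 ≈ -8476.0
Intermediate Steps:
m(z, I) = 6 + 24*I (m(z, I) = -6*(-4*I - 1) = -6*(-1 - 4*I) = 6 + 24*I)
a(x) = 1/114 (a(x) = 1/((6 + 24*2) + 60) = 1/((6 + 48) + 60) = 1/(54 + 60) = 1/114)
(-1868 - 12980) + ((8980 + a(8)) - 2608) = (-1868 - 12980) + ((8980 + 1/114) - 2608) = -14848 + (1023721/114 - 2608) = -14848 + 726409/114 = -966263/114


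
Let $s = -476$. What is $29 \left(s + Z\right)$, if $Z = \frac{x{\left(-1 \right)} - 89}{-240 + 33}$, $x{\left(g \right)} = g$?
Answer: $- \frac{317202}{23} \approx -13791.0$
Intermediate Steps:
$Z = \frac{10}{23}$ ($Z = \frac{-1 - 89}{-240 + 33} = - \frac{90}{-207} = \left(-90\right) \left(- \frac{1}{207}\right) = \frac{10}{23} \approx 0.43478$)
$29 \left(s + Z\right) = 29 \left(-476 + \frac{10}{23}\right) = 29 \left(- \frac{10938}{23}\right) = - \frac{317202}{23}$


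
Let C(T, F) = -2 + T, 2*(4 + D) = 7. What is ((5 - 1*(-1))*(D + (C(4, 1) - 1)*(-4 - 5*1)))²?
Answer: 3249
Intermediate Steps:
D = -½ (D = -4 + (½)*7 = -4 + 7/2 = -½ ≈ -0.50000)
((5 - 1*(-1))*(D + (C(4, 1) - 1)*(-4 - 5*1)))² = ((5 - 1*(-1))*(-½ + ((-2 + 4) - 1)*(-4 - 5*1)))² = ((5 + 1)*(-½ + (2 - 1)*(-4 - 5)))² = (6*(-½ + 1*(-9)))² = (6*(-½ - 9))² = (6*(-19/2))² = (-57)² = 3249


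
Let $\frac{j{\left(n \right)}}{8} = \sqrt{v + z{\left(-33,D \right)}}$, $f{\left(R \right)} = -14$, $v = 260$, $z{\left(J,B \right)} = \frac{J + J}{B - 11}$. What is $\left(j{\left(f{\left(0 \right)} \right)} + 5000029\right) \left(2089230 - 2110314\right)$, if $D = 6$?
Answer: $-105420611436 - \frac{168672 \sqrt{6830}}{5} \approx -1.0542 \cdot 10^{11}$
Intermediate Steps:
$z{\left(J,B \right)} = \frac{2 J}{-11 + B}$
$j{\left(n \right)} = \frac{8 \sqrt{6830}}{5}$ ($j{\left(n \right)} = 8 \sqrt{260 + 2 \left(-33\right) \frac{1}{-11 + 6}} = 8 \sqrt{260 + 2 \left(-33\right) \frac{1}{-5}} = 8 \sqrt{260 + 2 \left(-33\right) \left(- \frac{1}{5}\right)} = 8 \sqrt{260 + \frac{66}{5}} = 8 \sqrt{\frac{1366}{5}} = 8 \frac{\sqrt{6830}}{5} = \frac{8 \sqrt{6830}}{5}$)
$\left(j{\left(f{\left(0 \right)} \right)} + 5000029\right) \left(2089230 - 2110314\right) = \left(\frac{8 \sqrt{6830}}{5} + 5000029\right) \left(2089230 - 2110314\right) = \left(5000029 + \frac{8 \sqrt{6830}}{5}\right) \left(-21084\right) = -105420611436 - \frac{168672 \sqrt{6830}}{5}$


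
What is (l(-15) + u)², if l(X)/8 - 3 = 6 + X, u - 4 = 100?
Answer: 3136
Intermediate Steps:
u = 104 (u = 4 + 100 = 104)
l(X) = 72 + 8*X (l(X) = 24 + 8*(6 + X) = 24 + (48 + 8*X) = 72 + 8*X)
(l(-15) + u)² = ((72 + 8*(-15)) + 104)² = ((72 - 120) + 104)² = (-48 + 104)² = 56² = 3136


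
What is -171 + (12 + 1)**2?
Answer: -2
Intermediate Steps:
-171 + (12 + 1)**2 = -171 + 13**2 = -171 + 169 = -2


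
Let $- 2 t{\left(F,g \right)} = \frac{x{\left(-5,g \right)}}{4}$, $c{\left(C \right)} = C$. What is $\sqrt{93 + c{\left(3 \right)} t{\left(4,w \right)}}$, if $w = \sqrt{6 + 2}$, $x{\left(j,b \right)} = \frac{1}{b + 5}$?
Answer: $\frac{\sqrt{7434 + 2976 \sqrt{2}}}{4 \sqrt{5 + 2 \sqrt{2}}} \approx 9.6412$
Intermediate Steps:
$x{\left(j,b \right)} = \frac{1}{5 + b}$
$w = 2 \sqrt{2}$ ($w = \sqrt{8} = 2 \sqrt{2} \approx 2.8284$)
$t{\left(F,g \right)} = - \frac{1}{8 \left(5 + g\right)}$ ($t{\left(F,g \right)} = - \frac{\frac{1}{5 + g} \frac{1}{4}}{2} = - \frac{\frac{1}{4} \frac{1}{5 + g}}{2} = - \frac{1}{8 \left(5 + g\right)}$)
$\sqrt{93 + c{\left(3 \right)} t{\left(4,w \right)}} = \sqrt{93 + 3 \left(- \frac{1}{40 + 8 \cdot 2 \sqrt{2}}\right)} = \sqrt{93 + 3 \left(- \frac{1}{40 + 16 \sqrt{2}}\right)} = \sqrt{93 - \frac{3}{40 + 16 \sqrt{2}}}$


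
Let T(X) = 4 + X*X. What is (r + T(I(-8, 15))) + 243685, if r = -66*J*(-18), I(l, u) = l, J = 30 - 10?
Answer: 267513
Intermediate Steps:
J = 20
T(X) = 4 + X²
r = 23760 (r = -66*20*(-18) = -1320*(-18) = 23760)
(r + T(I(-8, 15))) + 243685 = (23760 + (4 + (-8)²)) + 243685 = (23760 + (4 + 64)) + 243685 = (23760 + 68) + 243685 = 23828 + 243685 = 267513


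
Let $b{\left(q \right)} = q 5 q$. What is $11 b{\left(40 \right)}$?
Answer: $88000$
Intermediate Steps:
$b{\left(q \right)} = 5 q^{2}$ ($b{\left(q \right)} = 5 q q = 5 q^{2}$)
$11 b{\left(40 \right)} = 11 \cdot 5 \cdot 40^{2} = 11 \cdot 5 \cdot 1600 = 11 \cdot 8000 = 88000$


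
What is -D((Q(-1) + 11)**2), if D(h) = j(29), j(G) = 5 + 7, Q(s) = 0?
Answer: -12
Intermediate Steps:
j(G) = 12
D(h) = 12
-D((Q(-1) + 11)**2) = -1*12 = -12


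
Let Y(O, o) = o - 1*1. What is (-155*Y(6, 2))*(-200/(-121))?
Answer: -31000/121 ≈ -256.20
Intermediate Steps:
Y(O, o) = -1 + o (Y(O, o) = o - 1 = -1 + o)
(-155*Y(6, 2))*(-200/(-121)) = (-155*(-1 + 2))*(-200/(-121)) = (-155*1)*(-200*(-1/121)) = -155*200/121 = -31000/121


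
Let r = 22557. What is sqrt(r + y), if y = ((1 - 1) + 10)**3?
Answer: sqrt(23557) ≈ 153.48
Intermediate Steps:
y = 1000 (y = (0 + 10)**3 = 10**3 = 1000)
sqrt(r + y) = sqrt(22557 + 1000) = sqrt(23557)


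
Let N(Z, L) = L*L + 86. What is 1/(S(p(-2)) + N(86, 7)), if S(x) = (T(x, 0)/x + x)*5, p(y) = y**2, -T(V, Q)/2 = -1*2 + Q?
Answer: 1/160 ≈ 0.0062500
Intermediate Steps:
T(V, Q) = 4 - 2*Q (T(V, Q) = -2*(-1*2 + Q) = -2*(-2 + Q) = 4 - 2*Q)
N(Z, L) = 86 + L**2 (N(Z, L) = L**2 + 86 = 86 + L**2)
S(x) = 5*x + 20/x (S(x) = ((4 - 2*0)/x + x)*5 = ((4 + 0)/x + x)*5 = (4/x + x)*5 = (x + 4/x)*5 = 5*x + 20/x)
1/(S(p(-2)) + N(86, 7)) = 1/((5*(-2)**2 + 20/((-2)**2)) + (86 + 7**2)) = 1/((5*4 + 20/4) + (86 + 49)) = 1/((20 + 20*(1/4)) + 135) = 1/((20 + 5) + 135) = 1/(25 + 135) = 1/160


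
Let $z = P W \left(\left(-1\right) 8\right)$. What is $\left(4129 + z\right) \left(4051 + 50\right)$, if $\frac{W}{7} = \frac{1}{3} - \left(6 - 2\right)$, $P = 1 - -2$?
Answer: $19459245$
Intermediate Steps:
$P = 3$ ($P = 1 + 2 = 3$)
$W = - \frac{77}{3}$ ($W = 7 \left(\frac{1}{3} - \left(6 - 2\right)\right) = 7 \left(\frac{1}{3} - 4\right) = 7 \left(- \frac{11}{3}\right) = - \frac{77}{3} \approx -25.667$)
$z = 616$ ($z = 3 \left(- \frac{77}{3}\right) \left(\left(-1\right) 8\right) = \left(-77\right) \left(-8\right) = 616$)
$\left(4129 + z\right) \left(4051 + 50\right) = \left(4129 + 616\right) \left(4051 + 50\right) = 4745 \cdot 4101 = 19459245$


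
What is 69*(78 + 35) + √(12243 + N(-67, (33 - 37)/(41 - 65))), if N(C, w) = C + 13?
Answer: 7797 + √12189 ≈ 7907.4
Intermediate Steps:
N(C, w) = 13 + C
69*(78 + 35) + √(12243 + N(-67, (33 - 37)/(41 - 65))) = 69*(78 + 35) + √(12243 + (13 - 67)) = 69*113 + √(12243 - 54) = 7797 + √12189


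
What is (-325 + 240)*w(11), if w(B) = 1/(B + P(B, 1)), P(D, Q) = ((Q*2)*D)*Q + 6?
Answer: -85/39 ≈ -2.1795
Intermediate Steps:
P(D, Q) = 6 + 2*D*Q² (P(D, Q) = ((2*Q)*D)*Q + 6 = (2*D*Q)*Q + 6 = 2*D*Q² + 6 = 6 + 2*D*Q²)
w(B) = 1/(6 + 3*B) (w(B) = 1/(B + (6 + 2*B*1²)) = 1/(B + (6 + 2*B*1)) = 1/(B + (6 + 2*B)) = 1/(6 + 3*B))
(-325 + 240)*w(11) = (-325 + 240)*(1/(3*(2 + 11))) = -85/(3*13) = -85*1/39 = -85/39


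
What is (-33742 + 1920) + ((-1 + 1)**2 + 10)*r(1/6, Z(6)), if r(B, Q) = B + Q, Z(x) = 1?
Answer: -95431/3 ≈ -31810.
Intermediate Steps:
(-33742 + 1920) + ((-1 + 1)**2 + 10)*r(1/6, Z(6)) = (-33742 + 1920) + ((-1 + 1)**2 + 10)*(1/6 + 1) = -31822 + (0**2 + 10)*(1/6 + 1) = -31822 + (0 + 10)*(7/6) = -31822 + 10*(7/6) = -31822 + 35/3 = -95431/3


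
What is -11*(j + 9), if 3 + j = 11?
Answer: -187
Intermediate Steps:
j = 8 (j = -3 + 11 = 8)
-11*(j + 9) = -11*(8 + 9) = -11*17 = -187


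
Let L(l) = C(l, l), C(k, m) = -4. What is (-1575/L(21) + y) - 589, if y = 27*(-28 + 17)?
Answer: -1969/4 ≈ -492.25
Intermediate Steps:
L(l) = -4
y = -297 (y = 27*(-11) = -297)
(-1575/L(21) + y) - 589 = (-1575/(-4) - 297) - 589 = (-1575*(-1/4) - 297) - 589 = (1575/4 - 297) - 589 = 387/4 - 589 = -1969/4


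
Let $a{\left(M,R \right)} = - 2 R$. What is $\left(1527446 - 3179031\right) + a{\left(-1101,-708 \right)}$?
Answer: $-1650169$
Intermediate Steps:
$\left(1527446 - 3179031\right) + a{\left(-1101,-708 \right)} = \left(1527446 - 3179031\right) - -1416 = -1651585 + 1416 = -1650169$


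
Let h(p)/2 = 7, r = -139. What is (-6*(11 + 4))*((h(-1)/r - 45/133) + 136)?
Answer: -225550350/18487 ≈ -12200.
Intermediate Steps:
h(p) = 14 (h(p) = 2*7 = 14)
(-6*(11 + 4))*((h(-1)/r - 45/133) + 136) = (-6*(11 + 4))*((14/(-139) - 45/133) + 136) = (-6*15)*((14*(-1/139) - 45*1/133) + 136) = -90*((-14/139 - 45/133) + 136) = -90*(-8117/18487 + 136) = -90*2506115/18487 = -225550350/18487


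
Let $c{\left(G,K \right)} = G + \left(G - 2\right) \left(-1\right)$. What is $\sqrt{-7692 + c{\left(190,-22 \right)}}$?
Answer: $i \sqrt{7690} \approx 87.693 i$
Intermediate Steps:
$c{\left(G,K \right)} = 2$ ($c{\left(G,K \right)} = G + \left(-2 + G\right) \left(-1\right) = G - \left(-2 + G\right) = 2$)
$\sqrt{-7692 + c{\left(190,-22 \right)}} = \sqrt{-7692 + 2} = \sqrt{-7690} = i \sqrt{7690}$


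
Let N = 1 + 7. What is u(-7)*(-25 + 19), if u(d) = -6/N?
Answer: 9/2 ≈ 4.5000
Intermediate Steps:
N = 8
u(d) = -3/4 (u(d) = -6/8 = -6*1/8 = -3/4)
u(-7)*(-25 + 19) = -3*(-25 + 19)/4 = -3/4*(-6) = 9/2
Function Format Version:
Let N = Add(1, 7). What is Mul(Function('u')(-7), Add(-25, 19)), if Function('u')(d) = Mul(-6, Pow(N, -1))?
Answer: Rational(9, 2) ≈ 4.5000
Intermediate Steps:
N = 8
Function('u')(d) = Rational(-3, 4) (Function('u')(d) = Mul(-6, Pow(8, -1)) = Mul(-6, Rational(1, 8)) = Rational(-3, 4))
Mul(Function('u')(-7), Add(-25, 19)) = Mul(Rational(-3, 4), Add(-25, 19)) = Mul(Rational(-3, 4), -6) = Rational(9, 2)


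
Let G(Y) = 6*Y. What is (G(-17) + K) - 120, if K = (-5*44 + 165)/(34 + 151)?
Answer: -8225/37 ≈ -222.30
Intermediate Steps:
K = -11/37 (K = (-220 + 165)/185 = -55*1/185 = -11/37 ≈ -0.29730)
(G(-17) + K) - 120 = (6*(-17) - 11/37) - 120 = (-102 - 11/37) - 120 = -3785/37 - 120 = -8225/37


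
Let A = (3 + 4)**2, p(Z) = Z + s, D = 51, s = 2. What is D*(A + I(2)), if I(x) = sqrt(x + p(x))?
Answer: 2499 + 51*sqrt(6) ≈ 2623.9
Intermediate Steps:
p(Z) = 2 + Z (p(Z) = Z + 2 = 2 + Z)
A = 49 (A = 7**2 = 49)
I(x) = sqrt(2 + 2*x) (I(x) = sqrt(x + (2 + x)) = sqrt(2 + 2*x))
D*(A + I(2)) = 51*(49 + sqrt(2 + 2*2)) = 51*(49 + sqrt(2 + 4)) = 51*(49 + sqrt(6)) = 2499 + 51*sqrt(6)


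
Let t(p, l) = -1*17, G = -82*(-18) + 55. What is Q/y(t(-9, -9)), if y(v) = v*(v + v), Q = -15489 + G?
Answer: -6979/289 ≈ -24.149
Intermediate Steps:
G = 1531 (G = -82*(-18) + 55 = 1476 + 55 = 1531)
t(p, l) = -17
Q = -13958 (Q = -15489 + 1531 = -13958)
y(v) = 2*v² (y(v) = v*(2*v) = 2*v²)
Q/y(t(-9, -9)) = -13958/(2*(-17)²) = -13958/(2*289) = -13958/578 = -13958*1/578 = -6979/289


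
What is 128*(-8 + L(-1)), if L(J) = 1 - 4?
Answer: -1408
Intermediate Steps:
L(J) = -3
128*(-8 + L(-1)) = 128*(-8 - 3) = 128*(-11) = -1408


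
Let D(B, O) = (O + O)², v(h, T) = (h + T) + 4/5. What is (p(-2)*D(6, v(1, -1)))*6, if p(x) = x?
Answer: -768/25 ≈ -30.720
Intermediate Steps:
v(h, T) = ⅘ + T + h (v(h, T) = (T + h) + 4*(⅕) = (T + h) + ⅘ = ⅘ + T + h)
D(B, O) = 4*O² (D(B, O) = (2*O)² = 4*O²)
(p(-2)*D(6, v(1, -1)))*6 = -8*(⅘ - 1 + 1)²*6 = -8*(⅘)²*6 = -8*16/25*6 = -2*64/25*6 = -128/25*6 = -768/25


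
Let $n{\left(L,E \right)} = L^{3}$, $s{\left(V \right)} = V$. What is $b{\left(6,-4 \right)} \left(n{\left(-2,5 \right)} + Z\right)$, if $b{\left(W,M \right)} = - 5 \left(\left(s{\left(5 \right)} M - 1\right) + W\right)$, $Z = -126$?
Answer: $-10050$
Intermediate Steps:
$b{\left(W,M \right)} = 5 - 25 M - 5 W$ ($b{\left(W,M \right)} = - 5 \left(\left(5 M - 1\right) + W\right) = - 5 \left(\left(-1 + 5 M\right) + W\right) = - 5 \left(-1 + W + 5 M\right) = 5 - 25 M - 5 W$)
$b{\left(6,-4 \right)} \left(n{\left(-2,5 \right)} + Z\right) = \left(5 - -100 - 30\right) \left(\left(-2\right)^{3} - 126\right) = \left(5 + 100 - 30\right) \left(-8 - 126\right) = 75 \left(-134\right) = -10050$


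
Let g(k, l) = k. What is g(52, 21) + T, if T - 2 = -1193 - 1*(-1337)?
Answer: 198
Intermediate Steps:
T = 146 (T = 2 + (-1193 - 1*(-1337)) = 2 + (-1193 + 1337) = 2 + 144 = 146)
g(52, 21) + T = 52 + 146 = 198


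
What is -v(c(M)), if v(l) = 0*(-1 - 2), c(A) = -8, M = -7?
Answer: 0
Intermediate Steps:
v(l) = 0 (v(l) = 0*(-3) = 0)
-v(c(M)) = -1*0 = 0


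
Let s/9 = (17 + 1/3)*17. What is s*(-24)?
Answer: -63648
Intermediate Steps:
s = 2652 (s = 9*((17 + 1/3)*17) = 9*((17 + ⅓)*17) = 9*((52/3)*17) = 9*(884/3) = 2652)
s*(-24) = 2652*(-24) = -63648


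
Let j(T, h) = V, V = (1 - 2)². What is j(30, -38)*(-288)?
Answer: -288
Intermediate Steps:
V = 1 (V = (-1)² = 1)
j(T, h) = 1
j(30, -38)*(-288) = 1*(-288) = -288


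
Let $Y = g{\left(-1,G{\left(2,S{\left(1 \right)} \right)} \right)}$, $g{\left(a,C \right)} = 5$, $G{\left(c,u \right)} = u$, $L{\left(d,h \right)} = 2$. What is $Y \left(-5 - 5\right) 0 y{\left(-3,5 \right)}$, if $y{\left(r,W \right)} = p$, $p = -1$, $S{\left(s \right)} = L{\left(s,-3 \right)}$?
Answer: $0$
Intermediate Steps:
$S{\left(s \right)} = 2$
$Y = 5$
$y{\left(r,W \right)} = -1$
$Y \left(-5 - 5\right) 0 y{\left(-3,5 \right)} = 5 \left(-5 - 5\right) 0 \left(-1\right) = 5 \left(-10\right) 0 \left(-1\right) = \left(-50\right) 0 \left(-1\right) = 0 \left(-1\right) = 0$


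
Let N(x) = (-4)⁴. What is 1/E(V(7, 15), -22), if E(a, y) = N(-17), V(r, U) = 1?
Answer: 1/256 ≈ 0.0039063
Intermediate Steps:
N(x) = 256
E(a, y) = 256
1/E(V(7, 15), -22) = 1/256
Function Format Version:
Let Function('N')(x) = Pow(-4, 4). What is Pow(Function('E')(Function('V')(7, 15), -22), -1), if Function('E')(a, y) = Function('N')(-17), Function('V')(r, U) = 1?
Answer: Rational(1, 256) ≈ 0.0039063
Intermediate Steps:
Function('N')(x) = 256
Function('E')(a, y) = 256
Pow(Function('E')(Function('V')(7, 15), -22), -1) = Pow(256, -1) = Rational(1, 256)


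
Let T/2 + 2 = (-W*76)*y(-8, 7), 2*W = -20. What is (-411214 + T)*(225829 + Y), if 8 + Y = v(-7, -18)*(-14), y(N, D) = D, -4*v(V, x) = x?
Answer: -90433688124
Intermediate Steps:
W = -10 (W = (½)*(-20) = -10)
v(V, x) = -x/4
Y = -71 (Y = -8 - ¼*(-18)*(-14) = -8 + (9/2)*(-14) = -8 - 63 = -71)
T = 10636 (T = -4 + 2*((-1*(-10)*76)*7) = -4 + 2*((10*76)*7) = -4 + 2*(760*7) = -4 + 2*5320 = -4 + 10640 = 10636)
(-411214 + T)*(225829 + Y) = (-411214 + 10636)*(225829 - 71) = -400578*225758 = -90433688124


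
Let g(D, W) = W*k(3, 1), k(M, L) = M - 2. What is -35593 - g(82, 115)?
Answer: -35708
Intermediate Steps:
k(M, L) = -2 + M
g(D, W) = W (g(D, W) = W*(-2 + 3) = W*1 = W)
-35593 - g(82, 115) = -35593 - 1*115 = -35593 - 115 = -35708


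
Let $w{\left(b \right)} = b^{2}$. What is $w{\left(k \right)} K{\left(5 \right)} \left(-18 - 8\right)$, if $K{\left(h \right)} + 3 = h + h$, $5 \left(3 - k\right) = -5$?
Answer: $-2912$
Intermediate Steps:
$k = 4$ ($k = 3 - -1 = 3 + 1 = 4$)
$K{\left(h \right)} = -3 + 2 h$ ($K{\left(h \right)} = -3 + \left(h + h\right) = -3 + 2 h$)
$w{\left(k \right)} K{\left(5 \right)} \left(-18 - 8\right) = 4^{2} \left(-3 + 2 \cdot 5\right) \left(-18 - 8\right) = 16 \left(-3 + 10\right) \left(-18 - 8\right) = 16 \cdot 7 \left(-26\right) = 112 \left(-26\right) = -2912$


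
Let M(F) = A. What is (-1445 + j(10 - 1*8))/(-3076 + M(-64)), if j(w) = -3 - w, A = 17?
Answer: 1450/3059 ≈ 0.47401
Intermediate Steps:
M(F) = 17
(-1445 + j(10 - 1*8))/(-3076 + M(-64)) = (-1445 + (-3 - (10 - 1*8)))/(-3076 + 17) = (-1445 + (-3 - (10 - 8)))/(-3059) = (-1445 + (-3 - 1*2))*(-1/3059) = (-1445 + (-3 - 2))*(-1/3059) = (-1445 - 5)*(-1/3059) = -1450*(-1/3059) = 1450/3059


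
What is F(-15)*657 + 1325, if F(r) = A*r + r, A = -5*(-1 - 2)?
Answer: -156355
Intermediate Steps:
A = 15 (A = -5*(-3) = 15)
F(r) = 16*r (F(r) = 15*r + r = 16*r)
F(-15)*657 + 1325 = (16*(-15))*657 + 1325 = -240*657 + 1325 = -157680 + 1325 = -156355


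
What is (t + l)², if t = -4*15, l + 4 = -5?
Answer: 4761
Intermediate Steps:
l = -9 (l = -4 - 5 = -9)
t = -60
(t + l)² = (-60 - 9)² = (-69)² = 4761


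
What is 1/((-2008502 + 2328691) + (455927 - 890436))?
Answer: -1/114320 ≈ -8.7474e-6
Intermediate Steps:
1/((-2008502 + 2328691) + (455927 - 890436)) = 1/(320189 - 434509) = 1/(-114320) = -1/114320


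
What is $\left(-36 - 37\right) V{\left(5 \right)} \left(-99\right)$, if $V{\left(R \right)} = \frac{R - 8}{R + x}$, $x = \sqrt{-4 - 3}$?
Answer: $- \frac{108405}{32} + \frac{21681 i \sqrt{7}}{32} \approx -3387.7 + 1792.6 i$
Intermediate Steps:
$x = i \sqrt{7}$ ($x = \sqrt{-7} = i \sqrt{7} \approx 2.6458 i$)
$V{\left(R \right)} = \frac{-8 + R}{R + i \sqrt{7}}$ ($V{\left(R \right)} = \frac{R - 8}{R + i \sqrt{7}} = \frac{-8 + R}{R + i \sqrt{7}}$)
$\left(-36 - 37\right) V{\left(5 \right)} \left(-99\right) = \left(-36 - 37\right) \frac{-8 + 5}{5 + i \sqrt{7}} \left(-99\right) = - 73 \frac{1}{5 + i \sqrt{7}} \left(-3\right) \left(-99\right) = - 73 \left(- \frac{3}{5 + i \sqrt{7}}\right) \left(-99\right) = \frac{219}{5 + i \sqrt{7}} \left(-99\right) = - \frac{21681}{5 + i \sqrt{7}}$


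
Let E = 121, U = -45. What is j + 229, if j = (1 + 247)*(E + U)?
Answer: 19077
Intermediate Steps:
j = 18848 (j = (1 + 247)*(121 - 45) = 248*76 = 18848)
j + 229 = 18848 + 229 = 19077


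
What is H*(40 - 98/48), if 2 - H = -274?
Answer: 20953/2 ≈ 10477.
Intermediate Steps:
H = 276 (H = 2 - 1*(-274) = 2 + 274 = 276)
H*(40 - 98/48) = 276*(40 - 98/48) = 276*(40 - 98*1/48) = 276*(40 - 49/24) = 276*(911/24) = 20953/2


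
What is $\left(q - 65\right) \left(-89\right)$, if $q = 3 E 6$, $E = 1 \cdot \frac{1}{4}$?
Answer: $\frac{10769}{2} \approx 5384.5$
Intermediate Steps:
$E = \frac{1}{4}$ ($E = 1 \cdot \frac{1}{4} = \frac{1}{4} \approx 0.25$)
$q = \frac{9}{2}$ ($q = 3 \cdot \frac{1}{4} \cdot 6 = \frac{3}{4} \cdot 6 = \frac{9}{2} \approx 4.5$)
$\left(q - 65\right) \left(-89\right) = \left(\frac{9}{2} - 65\right) \left(-89\right) = \left(- \frac{121}{2}\right) \left(-89\right) = \frac{10769}{2}$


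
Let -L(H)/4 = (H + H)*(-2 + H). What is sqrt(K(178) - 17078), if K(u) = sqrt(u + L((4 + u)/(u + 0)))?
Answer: sqrt(-135274838 + 89*sqrt(1473274))/89 ≈ 130.63*I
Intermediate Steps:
L(H) = -8*H*(-2 + H) (L(H) = -4*(H + H)*(-2 + H) = -4*2*H*(-2 + H) = -8*H*(-2 + H))
K(u) = sqrt(u + 8*(2 - (4 + u)/u)*(4 + u)/u) (K(u) = sqrt(u + 8*((4 + u)/(u + 0))*(2 - (4 + u)/(u + 0))) = sqrt(u + 8*((4 + u)/u)*(2 - (4 + u)/u)) = sqrt(u + 8*(2 - (4 + u)/u)*(4 + u)/u))
sqrt(K(178) - 17078) = sqrt(sqrt(8 + 178 - 128/178**2) - 17078) = sqrt(sqrt(8 + 178 - 128*1/31684) - 17078) = sqrt(sqrt(8 + 178 - 32/7921) - 17078) = sqrt(sqrt(1473274/7921) - 17078) = sqrt(sqrt(1473274)/89 - 17078) = sqrt(-17078 + sqrt(1473274)/89)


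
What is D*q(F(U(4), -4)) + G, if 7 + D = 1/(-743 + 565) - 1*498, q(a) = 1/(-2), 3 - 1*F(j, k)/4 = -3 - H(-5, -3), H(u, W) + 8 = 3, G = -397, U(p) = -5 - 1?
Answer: -51441/356 ≈ -144.50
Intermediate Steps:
U(p) = -6
H(u, W) = -5 (H(u, W) = -8 + 3 = -5)
F(j, k) = 4 (F(j, k) = 12 - 4*(-3 - 1*(-5)) = 12 - 4*(-3 + 5) = 12 - 4*2 = 12 - 8 = 4)
q(a) = -½
D = -89891/178 (D = -7 + (1/(-743 + 565) - 1*498) = -7 + (1/(-178) - 498) = -7 + (-1/178 - 498) = -7 - 88645/178 = -89891/178 ≈ -505.01)
D*q(F(U(4), -4)) + G = -89891/178*(-½) - 397 = 89891/356 - 397 = -51441/356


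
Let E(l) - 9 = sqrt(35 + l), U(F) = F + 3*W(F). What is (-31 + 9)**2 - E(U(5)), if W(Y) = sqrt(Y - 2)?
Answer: 475 - sqrt(40 + 3*sqrt(3)) ≈ 468.28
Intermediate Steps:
W(Y) = sqrt(-2 + Y)
U(F) = F + 3*sqrt(-2 + F)
E(l) = 9 + sqrt(35 + l)
(-31 + 9)**2 - E(U(5)) = (-31 + 9)**2 - (9 + sqrt(35 + (5 + 3*sqrt(-2 + 5)))) = (-22)**2 - (9 + sqrt(35 + (5 + 3*sqrt(3)))) = 484 - (9 + sqrt(40 + 3*sqrt(3))) = 484 + (-9 - sqrt(40 + 3*sqrt(3))) = 475 - sqrt(40 + 3*sqrt(3))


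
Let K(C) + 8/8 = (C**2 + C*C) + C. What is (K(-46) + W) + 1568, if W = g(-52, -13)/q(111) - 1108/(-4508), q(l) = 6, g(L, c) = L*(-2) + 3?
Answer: 39024037/6762 ≈ 5771.1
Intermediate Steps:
g(L, c) = 3 - 2*L (g(L, c) = -2*L + 3 = 3 - 2*L)
K(C) = -1 + C + 2*C**2 (K(C) = -1 + ((C**2 + C*C) + C) = -1 + ((C**2 + C**2) + C) = -1 + (2*C**2 + C) = -1 + (C + 2*C**2) = -1 + C + 2*C**2)
W = 122251/6762 (W = (3 - 2*(-52))/6 - 1108/(-4508) = (3 + 104)*(1/6) - 1108*(-1/4508) = 107*(1/6) + 277/1127 = 107/6 + 277/1127 = 122251/6762 ≈ 18.079)
(K(-46) + W) + 1568 = ((-1 - 46 + 2*(-46)**2) + 122251/6762) + 1568 = ((-1 - 46 + 2*2116) + 122251/6762) + 1568 = ((-1 - 46 + 4232) + 122251/6762) + 1568 = (4185 + 122251/6762) + 1568 = 28421221/6762 + 1568 = 39024037/6762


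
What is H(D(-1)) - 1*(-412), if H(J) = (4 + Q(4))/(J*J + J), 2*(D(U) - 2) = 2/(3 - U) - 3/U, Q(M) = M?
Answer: 117548/285 ≈ 412.45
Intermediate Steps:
D(U) = 2 + 1/(3 - U) - 3/(2*U) (D(U) = 2 + (2/(3 - U) - 3/U)/2 = 2 + (-3/U + 2/(3 - U))/2 = 2 + (1/(3 - U) - 3/(2*U)) = 2 + 1/(3 - U) - 3/(2*U))
H(J) = 8/(J + J²) (H(J) = (4 + 4)/(J*J + J) = 8/(J² + J) = 8/(J + J²))
H(D(-1)) - 1*(-412) = 8/((((½)*(9 - 17*(-1) + 4*(-1)²)/(-1*(-3 - 1))))*(1 + (½)*(9 - 17*(-1) + 4*(-1)²)/(-1*(-3 - 1)))) - 1*(-412) = 8/((((½)*(-1)*(9 + 17 + 4*1)/(-4)))*(1 + (½)*(-1)*(9 + 17 + 4*1)/(-4))) + 412 = 8/((((½)*(-1)*(-¼)*(9 + 17 + 4)))*(1 + (½)*(-1)*(-¼)*(9 + 17 + 4))) + 412 = 8/((((½)*(-1)*(-¼)*30))*(1 + (½)*(-1)*(-¼)*30)) + 412 = 8/((15/4)*(1 + 15/4)) + 412 = 8*(4/15)/(19/4) + 412 = 8*(4/15)*(4/19) + 412 = 128/285 + 412 = 117548/285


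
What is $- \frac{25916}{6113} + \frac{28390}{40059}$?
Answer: $- \frac{864620974}{244880667} \approx -3.5308$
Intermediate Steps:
$- \frac{25916}{6113} + \frac{28390}{40059} = - \frac{864620974}{244880667}$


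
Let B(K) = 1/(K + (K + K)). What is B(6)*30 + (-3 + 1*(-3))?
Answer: -13/3 ≈ -4.3333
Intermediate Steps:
B(K) = 1/(3*K) (B(K) = 1/(K + 2*K) = 1/(3*K))
B(6)*30 + (-3 + 1*(-3)) = ((⅓)/6)*30 + (-3 + 1*(-3)) = ((⅓)*(⅙))*30 + (-3 - 3) = (1/18)*30 - 6 = 5/3 - 6 = -13/3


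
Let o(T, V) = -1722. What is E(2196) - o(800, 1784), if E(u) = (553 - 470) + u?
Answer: 4001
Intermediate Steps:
E(u) = 83 + u
E(2196) - o(800, 1784) = (83 + 2196) - 1*(-1722) = 2279 + 1722 = 4001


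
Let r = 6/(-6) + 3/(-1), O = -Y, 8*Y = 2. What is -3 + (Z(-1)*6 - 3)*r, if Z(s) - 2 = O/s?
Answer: -45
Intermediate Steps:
Y = 1/4 (Y = (1/8)*2 = 1/4 ≈ 0.25000)
O = -1/4 (O = -1*1/4 = -1/4 ≈ -0.25000)
Z(s) = 2 - 1/(4*s)
r = -4 (r = 6*(-1/6) + 3*(-1) = -1 - 3 = -4)
-3 + (Z(-1)*6 - 3)*r = -3 + ((2 - 1/4/(-1))*6 - 3)*(-4) = -3 + ((2 - 1/4*(-1))*6 - 3)*(-4) = -3 + ((2 + 1/4)*6 - 3)*(-4) = -3 + ((9/4)*6 - 3)*(-4) = -3 + (27/2 - 3)*(-4) = -3 + (21/2)*(-4) = -3 - 42 = -45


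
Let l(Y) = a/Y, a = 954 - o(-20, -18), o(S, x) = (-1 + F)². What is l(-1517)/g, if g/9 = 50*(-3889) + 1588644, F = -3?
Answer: -469/9517465341 ≈ -4.9278e-8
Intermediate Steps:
o(S, x) = 16 (o(S, x) = (-1 - 3)² = (-4)² = 16)
a = 938 (a = 954 - 1*16 = 954 - 16 = 938)
g = 12547746 (g = 9*(50*(-3889) + 1588644) = 9*(-194450 + 1588644) = 9*1394194 = 12547746)
l(Y) = 938/Y
l(-1517)/g = (938/(-1517))/12547746 = (938*(-1/1517))*(1/12547746) = -938/1517*1/12547746 = -469/9517465341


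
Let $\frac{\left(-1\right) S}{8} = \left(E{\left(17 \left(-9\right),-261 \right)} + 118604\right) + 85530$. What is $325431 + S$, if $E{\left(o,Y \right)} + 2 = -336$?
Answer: $-1304937$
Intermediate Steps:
$E{\left(o,Y \right)} = -338$ ($E{\left(o,Y \right)} = -2 - 336 = -338$)
$S = -1630368$ ($S = - 8 \left(\left(-338 + 118604\right) + 85530\right) = - 8 \left(118266 + 85530\right) = \left(-8\right) 203796 = -1630368$)
$325431 + S = 325431 - 1630368 = -1304937$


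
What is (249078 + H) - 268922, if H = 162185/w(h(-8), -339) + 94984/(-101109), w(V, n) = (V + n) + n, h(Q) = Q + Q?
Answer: -1408910737285/70169646 ≈ -20079.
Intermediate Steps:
h(Q) = 2*Q
w(V, n) = V + 2*n
H = -16464282061/70169646 (H = 162185/(2*(-8) + 2*(-339)) + 94984/(-101109) = 162185/(-16 - 678) + 94984*(-1/101109) = 162185/(-694) - 94984/101109 = 162185*(-1/694) - 94984/101109 = -162185/694 - 94984/101109 = -16464282061/70169646 ≈ -234.64)
(249078 + H) - 268922 = (249078 - 16464282061/70169646) - 268922 = 17461250804327/70169646 - 268922 = -1408910737285/70169646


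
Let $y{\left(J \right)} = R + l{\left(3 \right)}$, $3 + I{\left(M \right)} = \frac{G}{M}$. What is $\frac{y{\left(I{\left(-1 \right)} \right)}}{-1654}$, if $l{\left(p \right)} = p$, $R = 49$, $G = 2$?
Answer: $- \frac{26}{827} \approx -0.031439$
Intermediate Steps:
$I{\left(M \right)} = -3 + \frac{2}{M}$
$y{\left(J \right)} = 52$ ($y{\left(J \right)} = 49 + 3 = 52$)
$\frac{y{\left(I{\left(-1 \right)} \right)}}{-1654} = \frac{52}{-1654} = 52 \left(- \frac{1}{1654}\right) = - \frac{26}{827}$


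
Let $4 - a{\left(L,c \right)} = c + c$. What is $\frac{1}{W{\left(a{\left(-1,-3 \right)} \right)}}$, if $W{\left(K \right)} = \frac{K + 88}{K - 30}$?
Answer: $- \frac{10}{49} \approx -0.20408$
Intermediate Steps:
$a{\left(L,c \right)} = 4 - 2 c$ ($a{\left(L,c \right)} = 4 - \left(c + c\right) = 4 - 2 c$)
$W{\left(K \right)} = \frac{88 + K}{-30 + K}$
$\frac{1}{W{\left(a{\left(-1,-3 \right)} \right)}} = \frac{1}{\frac{1}{-30 + \left(4 - -6\right)} \left(88 + \left(4 - -6\right)\right)} = \frac{1}{\frac{1}{-30 + \left(4 + 6\right)} \left(88 + \left(4 + 6\right)\right)} = \frac{1}{\frac{1}{-30 + 10} \left(88 + 10\right)} = \frac{1}{\frac{1}{-20} \cdot 98} = \frac{1}{\left(- \frac{1}{20}\right) 98} = \frac{1}{- \frac{49}{10}} = - \frac{10}{49}$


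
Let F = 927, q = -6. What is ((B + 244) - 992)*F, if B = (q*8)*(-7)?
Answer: -381924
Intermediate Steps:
B = 336 (B = -6*8*(-7) = -48*(-7) = 336)
((B + 244) - 992)*F = ((336 + 244) - 992)*927 = (580 - 992)*927 = -412*927 = -381924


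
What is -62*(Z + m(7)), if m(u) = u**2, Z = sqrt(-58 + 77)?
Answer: -3038 - 62*sqrt(19) ≈ -3308.3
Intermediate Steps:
Z = sqrt(19) ≈ 4.3589
-62*(Z + m(7)) = -62*(sqrt(19) + 7**2) = -62*(sqrt(19) + 49) = -62*(49 + sqrt(19)) = -3038 - 62*sqrt(19)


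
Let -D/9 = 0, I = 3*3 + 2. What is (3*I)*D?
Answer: 0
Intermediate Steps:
I = 11 (I = 9 + 2 = 11)
D = 0 (D = -9*0 = 0)
(3*I)*D = (3*11)*0 = 33*0 = 0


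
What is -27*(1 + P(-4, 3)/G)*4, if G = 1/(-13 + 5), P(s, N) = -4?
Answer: -3564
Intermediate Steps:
G = -1/8 (G = 1/(-8) = -1/8 ≈ -0.12500)
-27*(1 + P(-4, 3)/G)*4 = -27*(1 - 4/(-1/8))*4 = -27*(1 - 4*(-8))*4 = -27*(1 + 32)*4 = -27*33*4 = -891*4 = -3564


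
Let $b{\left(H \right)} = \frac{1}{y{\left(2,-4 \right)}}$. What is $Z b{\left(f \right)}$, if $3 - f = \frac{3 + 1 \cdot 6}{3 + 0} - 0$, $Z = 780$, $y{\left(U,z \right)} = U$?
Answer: $390$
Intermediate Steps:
$f = 0$ ($f = 3 - \left(\frac{3 + 1 \cdot 6}{3 + 0} - 0\right) = 3 - \left(\frac{3 + 6}{3} + 0\right) = 3 - \left(9 \cdot \frac{1}{3} + 0\right) = 3 - \left(3 + 0\right) = 3 - 3 = 0$)
$b{\left(H \right)} = \frac{1}{2}$
$Z b{\left(f \right)} = 780 \cdot \frac{1}{2} = 390$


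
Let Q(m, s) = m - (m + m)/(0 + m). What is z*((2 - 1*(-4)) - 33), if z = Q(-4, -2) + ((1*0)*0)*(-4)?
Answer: 162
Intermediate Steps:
Q(m, s) = -2 + m (Q(m, s) = m - 2*m/m = m - 1*2 = m - 2 = -2 + m)
z = -6 (z = (-2 - 4) + ((1*0)*0)*(-4) = -6 + (0*0)*(-4) = -6 + 0*(-4) = -6 + 0 = -6)
z*((2 - 1*(-4)) - 33) = -6*((2 - 1*(-4)) - 33) = -6*((2 + 4) - 33) = -6*(6 - 33) = -6*(-27) = 162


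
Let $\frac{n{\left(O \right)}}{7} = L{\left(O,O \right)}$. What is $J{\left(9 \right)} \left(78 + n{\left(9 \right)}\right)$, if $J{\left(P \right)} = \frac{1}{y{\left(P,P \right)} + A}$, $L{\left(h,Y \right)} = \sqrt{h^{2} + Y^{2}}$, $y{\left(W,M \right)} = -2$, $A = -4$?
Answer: $-13 - \frac{21 \sqrt{2}}{2} \approx -27.849$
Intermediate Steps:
$L{\left(h,Y \right)} = \sqrt{Y^{2} + h^{2}}$
$n{\left(O \right)} = 7 \sqrt{2} \sqrt{O^{2}}$ ($n{\left(O \right)} = 7 \sqrt{O^{2} + O^{2}} = 7 \sqrt{2 O^{2}} = 7 \sqrt{2} \sqrt{O^{2}}$)
$J{\left(P \right)} = - \frac{1}{6}$ ($J{\left(P \right)} = \frac{1}{-2 - 4} = \frac{1}{-6} = - \frac{1}{6}$)
$J{\left(9 \right)} \left(78 + n{\left(9 \right)}\right) = - \frac{78 + 7 \sqrt{2} \sqrt{9^{2}}}{6} = - \frac{78 + 7 \sqrt{2} \sqrt{81}}{6} = - \frac{78 + 7 \sqrt{2} \cdot 9}{6} = - \frac{78 + 63 \sqrt{2}}{6} = -13 - \frac{21 \sqrt{2}}{2}$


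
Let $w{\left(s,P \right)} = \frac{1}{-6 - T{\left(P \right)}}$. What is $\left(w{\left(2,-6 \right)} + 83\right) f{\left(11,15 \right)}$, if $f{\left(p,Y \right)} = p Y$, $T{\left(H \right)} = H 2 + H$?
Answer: $\frac{54835}{4} \approx 13709.0$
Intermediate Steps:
$T{\left(H \right)} = 3 H$ ($T{\left(H \right)} = 2 H + H = 3 H$)
$w{\left(s,P \right)} = \frac{1}{-6 - 3 P}$
$f{\left(p,Y \right)} = Y p$
$\left(w{\left(2,-6 \right)} + 83\right) f{\left(11,15 \right)} = \left(- \frac{1}{6 + 3 \left(-6\right)} + 83\right) 15 \cdot 11 = \left(- \frac{1}{6 - 18} + 83\right) 165 = \left(- \frac{1}{-12} + 83\right) 165 = \left(\left(-1\right) \left(- \frac{1}{12}\right) + 83\right) 165 = \left(\frac{1}{12} + 83\right) 165 = \frac{997}{12} \cdot 165 = \frac{54835}{4}$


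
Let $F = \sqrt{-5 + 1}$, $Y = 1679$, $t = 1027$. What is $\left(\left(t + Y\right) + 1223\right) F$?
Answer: $7858 i \approx 7858.0 i$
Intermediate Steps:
$F = 2 i$ ($F = \sqrt{-4} = 2 i \approx 2.0 i$)
$\left(\left(t + Y\right) + 1223\right) F = \left(\left(1027 + 1679\right) + 1223\right) 2 i = \left(2706 + 1223\right) 2 i = 3929 \cdot 2 i = 7858 i$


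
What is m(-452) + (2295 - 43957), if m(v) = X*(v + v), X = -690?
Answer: 582098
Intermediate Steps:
m(v) = -1380*v (m(v) = -690*(v + v) = -1380*v)
m(-452) + (2295 - 43957) = -1380*(-452) + (2295 - 43957) = 623760 - 41662 = 582098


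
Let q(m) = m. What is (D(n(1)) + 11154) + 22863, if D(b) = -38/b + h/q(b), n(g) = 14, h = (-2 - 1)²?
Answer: 476209/14 ≈ 34015.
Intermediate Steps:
h = 9 (h = (-3)² = 9)
D(b) = -29/b (D(b) = -38/b + 9/b = -29/b)
(D(n(1)) + 11154) + 22863 = (-29/14 + 11154) + 22863 = 156127/14 + 22863 = 476209/14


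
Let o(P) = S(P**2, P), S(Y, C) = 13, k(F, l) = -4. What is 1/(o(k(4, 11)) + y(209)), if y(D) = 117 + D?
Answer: 1/339 ≈ 0.0029499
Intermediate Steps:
o(P) = 13
1/(o(k(4, 11)) + y(209)) = 1/(13 + (117 + 209)) = 1/(13 + 326) = 1/339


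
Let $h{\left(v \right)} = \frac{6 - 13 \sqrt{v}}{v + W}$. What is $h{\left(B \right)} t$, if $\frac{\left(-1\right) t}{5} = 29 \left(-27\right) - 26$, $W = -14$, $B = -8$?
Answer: $- \frac{12135}{11} + \frac{52585 i \sqrt{2}}{11} \approx -1103.2 + 6760.6 i$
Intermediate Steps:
$t = 4045$ ($t = - 5 \left(29 \left(-27\right) - 26\right) = - 5 \left(-783 - 26\right) = \left(-5\right) \left(-809\right) = 4045$)
$h{\left(v \right)} = \frac{6 - 13 \sqrt{v}}{-14 + v}$ ($h{\left(v \right)} = \frac{6 - 13 \sqrt{v}}{v - 14} = \frac{6 - 13 \sqrt{v}}{-14 + v}$)
$h{\left(B \right)} t = \frac{6 - 13 \sqrt{-8}}{-14 - 8} \cdot 4045 = \frac{6 - 13 \cdot 2 i \sqrt{2}}{-22} \cdot 4045 = - \frac{6 - 26 i \sqrt{2}}{22} \cdot 4045 = \left(- \frac{3}{11} + \frac{13 i \sqrt{2}}{11}\right) 4045 = - \frac{12135}{11} + \frac{52585 i \sqrt{2}}{11}$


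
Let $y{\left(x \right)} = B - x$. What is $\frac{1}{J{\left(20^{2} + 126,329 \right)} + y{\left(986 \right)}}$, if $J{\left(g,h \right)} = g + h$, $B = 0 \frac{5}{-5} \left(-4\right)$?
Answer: $- \frac{1}{131} \approx -0.0076336$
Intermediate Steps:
$B = 0$ ($B = 0 \cdot 5 \left(- \frac{1}{5}\right) \left(-4\right) = 0 \left(-1\right) \left(-4\right) = 0 \left(-4\right) = 0$)
$y{\left(x \right)} = - x$ ($y{\left(x \right)} = 0 - x = - x$)
$\frac{1}{J{\left(20^{2} + 126,329 \right)} + y{\left(986 \right)}} = \frac{1}{\left(\left(20^{2} + 126\right) + 329\right) - 986} = \frac{1}{\left(\left(400 + 126\right) + 329\right) - 986} = \frac{1}{\left(526 + 329\right) - 986} = \frac{1}{855 - 986} = \frac{1}{-131} = - \frac{1}{131}$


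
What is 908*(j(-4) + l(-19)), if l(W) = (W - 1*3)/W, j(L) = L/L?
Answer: 37228/19 ≈ 1959.4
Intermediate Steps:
j(L) = 1
l(W) = (-3 + W)/W (l(W) = (W - 3)/W = (-3 + W)/W)
908*(j(-4) + l(-19)) = 908*(1 + (-3 - 19)/(-19)) = 908*(1 - 1/19*(-22)) = 908*(1 + 22/19) = 908*(41/19) = 37228/19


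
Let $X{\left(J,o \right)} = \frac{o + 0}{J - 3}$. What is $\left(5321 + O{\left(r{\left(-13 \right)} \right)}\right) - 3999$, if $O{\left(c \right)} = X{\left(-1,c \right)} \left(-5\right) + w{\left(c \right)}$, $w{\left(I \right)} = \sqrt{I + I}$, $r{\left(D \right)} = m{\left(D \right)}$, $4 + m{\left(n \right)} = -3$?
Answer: $\frac{5253}{4} + i \sqrt{14} \approx 1313.3 + 3.7417 i$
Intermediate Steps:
$m{\left(n \right)} = -7$ ($m{\left(n \right)} = -4 - 3 = -7$)
$X{\left(J,o \right)} = \frac{o}{-3 + J}$
$r{\left(D \right)} = -7$
$w{\left(I \right)} = \sqrt{2} \sqrt{I}$ ($w{\left(I \right)} = \sqrt{2 I} = \sqrt{2} \sqrt{I}$)
$O{\left(c \right)} = \frac{5 c}{4} + \sqrt{2} \sqrt{c}$ ($O{\left(c \right)} = \frac{c}{-3 - 1} \left(-5\right) + \sqrt{2} \sqrt{c} = \frac{c}{-4} \left(-5\right) + \sqrt{2} \sqrt{c} = c \left(- \frac{1}{4}\right) \left(-5\right) + \sqrt{2} \sqrt{c} = - \frac{c}{4} \left(-5\right) + \sqrt{2} \sqrt{c} = \frac{5 c}{4} + \sqrt{2} \sqrt{c}$)
$\left(5321 + O{\left(r{\left(-13 \right)} \right)}\right) - 3999 = \left(5321 + \left(\frac{5}{4} \left(-7\right) + \sqrt{2} \sqrt{-7}\right)\right) - 3999 = \left(5321 - \left(\frac{35}{4} - \sqrt{2} i \sqrt{7}\right)\right) - 3999 = \left(5321 - \left(\frac{35}{4} - i \sqrt{14}\right)\right) - 3999 = \left(\frac{21249}{4} + i \sqrt{14}\right) - 3999 = \frac{5253}{4} + i \sqrt{14}$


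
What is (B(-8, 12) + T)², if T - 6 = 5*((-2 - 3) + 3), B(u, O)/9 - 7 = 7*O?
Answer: 664225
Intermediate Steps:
B(u, O) = 63 + 63*O (B(u, O) = 63 + 9*(7*O) = 63 + 63*O)
T = -4 (T = 6 + 5*((-2 - 3) + 3) = 6 + 5*(-5 + 3) = 6 + 5*(-2) = 6 - 10 = -4)
(B(-8, 12) + T)² = ((63 + 63*12) - 4)² = ((63 + 756) - 4)² = (819 - 4)² = 815² = 664225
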